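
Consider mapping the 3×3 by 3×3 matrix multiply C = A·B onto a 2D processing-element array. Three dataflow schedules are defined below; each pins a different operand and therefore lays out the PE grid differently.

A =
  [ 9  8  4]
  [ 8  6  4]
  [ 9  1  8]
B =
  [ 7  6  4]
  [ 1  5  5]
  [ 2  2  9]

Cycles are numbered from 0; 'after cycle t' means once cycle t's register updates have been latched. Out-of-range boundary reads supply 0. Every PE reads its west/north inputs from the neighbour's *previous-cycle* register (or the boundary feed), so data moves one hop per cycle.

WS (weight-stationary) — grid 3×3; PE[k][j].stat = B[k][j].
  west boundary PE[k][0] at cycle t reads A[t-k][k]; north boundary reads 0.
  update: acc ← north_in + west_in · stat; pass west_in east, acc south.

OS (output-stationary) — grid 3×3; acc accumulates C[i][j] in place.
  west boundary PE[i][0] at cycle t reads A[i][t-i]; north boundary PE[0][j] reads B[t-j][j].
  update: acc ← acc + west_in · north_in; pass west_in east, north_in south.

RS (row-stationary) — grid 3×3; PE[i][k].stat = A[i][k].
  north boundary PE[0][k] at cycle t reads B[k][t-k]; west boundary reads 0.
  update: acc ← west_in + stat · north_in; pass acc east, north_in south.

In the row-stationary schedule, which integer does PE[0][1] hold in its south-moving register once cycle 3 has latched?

RS (3×3). Following PE[0][1] plus its west/north inputs:
  0: (0,0).acc=63  regs=<63,7>
  0: (0,1).acc=0  regs=<0,0>
  1: (0,0).acc=54  regs=<54,6>
  1: (0,1).acc=71  regs=<71,1>
  2: (0,0).acc=36  regs=<36,4>
  2: (0,1).acc=94  regs=<94,5>
  3: (0,0).acc=0  regs=<0,0>
  3: (0,1).acc=76  regs=<76,5>

register = 5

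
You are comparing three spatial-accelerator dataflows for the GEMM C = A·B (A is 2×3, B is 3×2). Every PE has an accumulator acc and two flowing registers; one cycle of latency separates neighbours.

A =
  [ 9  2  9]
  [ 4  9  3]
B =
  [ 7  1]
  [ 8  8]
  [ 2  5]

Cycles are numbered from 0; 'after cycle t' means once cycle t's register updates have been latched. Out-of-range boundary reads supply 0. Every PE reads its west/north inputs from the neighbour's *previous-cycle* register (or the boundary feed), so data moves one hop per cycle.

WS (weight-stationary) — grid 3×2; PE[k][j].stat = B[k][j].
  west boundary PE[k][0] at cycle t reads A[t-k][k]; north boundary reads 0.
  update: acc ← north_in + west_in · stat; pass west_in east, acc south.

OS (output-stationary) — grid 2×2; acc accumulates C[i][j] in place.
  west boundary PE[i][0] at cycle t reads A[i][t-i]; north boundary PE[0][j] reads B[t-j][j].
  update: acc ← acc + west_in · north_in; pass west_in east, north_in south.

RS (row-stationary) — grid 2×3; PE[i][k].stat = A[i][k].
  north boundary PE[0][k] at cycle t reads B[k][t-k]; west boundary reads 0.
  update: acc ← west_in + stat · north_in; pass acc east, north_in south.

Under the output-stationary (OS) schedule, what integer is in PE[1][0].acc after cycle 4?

PE[1][0].acc = 106

OS on a 2×2 grid — tracing PE[1][0] and its feeders:
  step 0 · PE0,0: acc=63; fwd→9 fwd↓7
  step 0 · PE1,0: acc=0; fwd→0 fwd↓0
  step 1 · PE0,0: acc=79; fwd→2 fwd↓8
  step 1 · PE1,0: acc=28; fwd→4 fwd↓7
  step 2 · PE0,0: acc=97; fwd→9 fwd↓2
  step 2 · PE1,0: acc=100; fwd→9 fwd↓8
  step 3 · PE0,0: acc=97; fwd→0 fwd↓0
  step 3 · PE1,0: acc=106; fwd→3 fwd↓2
  step 4 · PE0,0: acc=97; fwd→0 fwd↓0
  step 4 · PE1,0: acc=106; fwd→0 fwd↓0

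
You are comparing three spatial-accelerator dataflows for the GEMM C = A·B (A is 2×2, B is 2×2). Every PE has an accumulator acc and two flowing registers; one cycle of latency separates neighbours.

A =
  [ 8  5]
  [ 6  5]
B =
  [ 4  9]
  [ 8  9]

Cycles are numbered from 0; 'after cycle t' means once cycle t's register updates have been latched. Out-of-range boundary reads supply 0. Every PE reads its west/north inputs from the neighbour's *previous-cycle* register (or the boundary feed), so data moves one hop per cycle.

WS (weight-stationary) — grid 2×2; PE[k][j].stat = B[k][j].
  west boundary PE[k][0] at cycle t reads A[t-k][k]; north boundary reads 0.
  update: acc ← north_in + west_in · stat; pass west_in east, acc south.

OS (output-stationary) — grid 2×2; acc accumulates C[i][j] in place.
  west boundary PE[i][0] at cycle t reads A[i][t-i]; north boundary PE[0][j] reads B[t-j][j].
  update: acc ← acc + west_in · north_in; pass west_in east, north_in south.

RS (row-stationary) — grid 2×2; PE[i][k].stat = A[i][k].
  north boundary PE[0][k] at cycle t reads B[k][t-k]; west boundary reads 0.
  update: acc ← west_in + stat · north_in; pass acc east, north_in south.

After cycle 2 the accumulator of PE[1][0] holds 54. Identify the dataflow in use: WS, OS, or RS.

dataflow = RS

WS (2×2 grid), PE[1][0]:
  step 0 · PE1,0: acc=0; fwd→0 fwd↓0
  step 1 · PE1,0: acc=72; fwd→5 fwd↓72
  step 2 · PE1,0: acc=64; fwd→5 fwd↓64
OS (2×2 grid), PE[1][0]:
  step 0 · PE1,0: acc=0; fwd→0 fwd↓0
  step 1 · PE1,0: acc=24; fwd→6 fwd↓4
  step 2 · PE1,0: acc=64; fwd→5 fwd↓8
RS (2×2 grid), PE[1][0]:
  step 0 · PE1,0: acc=0; fwd→0 fwd↓0
  step 1 · PE1,0: acc=24; fwd→24 fwd↓4
  step 2 · PE1,0: acc=54; fwd→54 fwd↓9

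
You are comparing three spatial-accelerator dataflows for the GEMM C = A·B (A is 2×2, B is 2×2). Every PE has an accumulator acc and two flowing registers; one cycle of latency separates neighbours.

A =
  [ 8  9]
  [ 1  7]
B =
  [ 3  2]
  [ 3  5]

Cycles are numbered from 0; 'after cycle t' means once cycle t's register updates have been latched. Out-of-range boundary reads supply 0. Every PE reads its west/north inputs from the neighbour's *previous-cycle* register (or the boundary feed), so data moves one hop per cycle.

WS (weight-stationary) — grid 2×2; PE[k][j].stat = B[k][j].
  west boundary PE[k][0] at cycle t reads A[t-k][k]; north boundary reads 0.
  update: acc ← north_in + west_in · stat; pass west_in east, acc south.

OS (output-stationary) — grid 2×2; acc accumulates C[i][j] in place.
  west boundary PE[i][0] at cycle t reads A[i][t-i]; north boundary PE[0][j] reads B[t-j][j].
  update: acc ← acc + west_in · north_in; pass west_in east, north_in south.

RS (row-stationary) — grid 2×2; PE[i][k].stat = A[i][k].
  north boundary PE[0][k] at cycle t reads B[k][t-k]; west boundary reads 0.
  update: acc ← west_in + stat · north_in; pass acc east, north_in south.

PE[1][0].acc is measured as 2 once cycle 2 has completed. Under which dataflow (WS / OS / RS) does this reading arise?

dataflow = RS

Under WS (2×2), PE[1][0]:
  @0  [1,0]  acc 0  |  →0  ↓0
  @1  [1,0]  acc 51  |  →9  ↓51
  @2  [1,0]  acc 24  |  →7  ↓24
Under OS (2×2), PE[1][0]:
  @0  [1,0]  acc 0  |  →0  ↓0
  @1  [1,0]  acc 3  |  →1  ↓3
  @2  [1,0]  acc 24  |  →7  ↓3
Under RS (2×2), PE[1][0]:
  @0  [1,0]  acc 0  |  →0  ↓0
  @1  [1,0]  acc 3  |  →3  ↓3
  @2  [1,0]  acc 2  |  →2  ↓2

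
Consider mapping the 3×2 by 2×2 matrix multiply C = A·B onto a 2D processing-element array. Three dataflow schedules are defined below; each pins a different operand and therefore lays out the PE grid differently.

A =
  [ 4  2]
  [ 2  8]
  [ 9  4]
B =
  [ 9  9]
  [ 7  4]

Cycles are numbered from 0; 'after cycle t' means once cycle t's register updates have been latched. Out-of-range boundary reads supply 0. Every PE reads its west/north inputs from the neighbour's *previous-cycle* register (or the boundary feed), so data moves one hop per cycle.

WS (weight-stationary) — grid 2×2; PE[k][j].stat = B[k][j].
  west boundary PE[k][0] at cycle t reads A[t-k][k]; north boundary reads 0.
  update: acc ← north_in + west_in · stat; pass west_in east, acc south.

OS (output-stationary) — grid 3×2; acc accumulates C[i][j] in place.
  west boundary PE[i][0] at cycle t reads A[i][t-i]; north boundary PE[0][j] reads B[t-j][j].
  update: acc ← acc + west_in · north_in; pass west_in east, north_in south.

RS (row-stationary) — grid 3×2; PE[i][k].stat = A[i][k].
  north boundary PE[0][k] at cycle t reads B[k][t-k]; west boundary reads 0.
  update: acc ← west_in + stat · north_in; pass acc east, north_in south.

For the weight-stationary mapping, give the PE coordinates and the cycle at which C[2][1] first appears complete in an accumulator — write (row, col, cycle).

WS: C[2][1] accumulates in PE[1][1]:
  t=0 PE[1][1]: acc=0 h=0 v=0
  t=1 PE[1][1]: acc=0 h=0 v=0
  t=2 PE[1][1]: acc=44 h=2 v=44
  t=3 PE[1][1]: acc=50 h=8 v=50
  t=4 PE[1][1]: acc=97 h=4 v=97

(row, col, cycle) = (1, 1, 4)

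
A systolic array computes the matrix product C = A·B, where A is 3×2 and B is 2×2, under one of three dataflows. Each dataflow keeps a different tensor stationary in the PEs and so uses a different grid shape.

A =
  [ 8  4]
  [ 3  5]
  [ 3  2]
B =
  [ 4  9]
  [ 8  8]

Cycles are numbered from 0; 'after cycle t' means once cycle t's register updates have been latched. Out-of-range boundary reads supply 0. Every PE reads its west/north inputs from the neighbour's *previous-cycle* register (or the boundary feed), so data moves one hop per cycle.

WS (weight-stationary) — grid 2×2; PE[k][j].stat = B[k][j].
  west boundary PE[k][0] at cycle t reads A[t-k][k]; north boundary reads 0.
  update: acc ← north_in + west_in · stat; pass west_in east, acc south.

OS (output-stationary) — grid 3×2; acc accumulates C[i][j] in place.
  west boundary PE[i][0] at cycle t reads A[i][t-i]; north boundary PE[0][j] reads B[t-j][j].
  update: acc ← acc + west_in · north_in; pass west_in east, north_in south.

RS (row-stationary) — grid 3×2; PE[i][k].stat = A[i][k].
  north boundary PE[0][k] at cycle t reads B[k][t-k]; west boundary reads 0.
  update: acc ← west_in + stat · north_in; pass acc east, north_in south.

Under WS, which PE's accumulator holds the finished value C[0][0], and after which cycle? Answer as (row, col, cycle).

(row, col, cycle) = (1, 0, 1)

WS: C[0][0] accumulates in PE[1][0]:
  [0] (1,0) acc=0 (h:0 v:0)
  [1] (1,0) acc=64 (h:4 v:64)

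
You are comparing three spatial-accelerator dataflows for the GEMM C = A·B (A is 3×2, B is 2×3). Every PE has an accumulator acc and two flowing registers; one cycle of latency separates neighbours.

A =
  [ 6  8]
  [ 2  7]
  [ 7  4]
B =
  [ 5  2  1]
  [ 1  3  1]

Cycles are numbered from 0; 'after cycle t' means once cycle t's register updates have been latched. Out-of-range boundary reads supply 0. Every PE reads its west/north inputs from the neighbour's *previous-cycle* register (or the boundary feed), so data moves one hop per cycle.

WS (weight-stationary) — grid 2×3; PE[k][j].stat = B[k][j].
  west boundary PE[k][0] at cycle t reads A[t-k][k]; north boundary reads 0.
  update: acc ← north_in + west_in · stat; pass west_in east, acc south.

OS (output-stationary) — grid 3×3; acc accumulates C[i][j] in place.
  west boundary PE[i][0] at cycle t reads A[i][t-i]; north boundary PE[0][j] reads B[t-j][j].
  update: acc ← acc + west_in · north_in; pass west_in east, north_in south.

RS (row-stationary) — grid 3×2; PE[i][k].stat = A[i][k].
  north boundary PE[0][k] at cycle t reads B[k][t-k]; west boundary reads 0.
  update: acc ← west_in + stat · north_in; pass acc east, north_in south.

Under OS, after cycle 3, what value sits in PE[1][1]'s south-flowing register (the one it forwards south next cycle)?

Tracing OS — 3×3 array, target PE[1][1]:
  @0  [0,1]  acc 0  |  →0  ↓0
  @0  [1,0]  acc 0  |  →0  ↓0
  @0  [1,1]  acc 0  |  →0  ↓0
  @1  [0,1]  acc 12  |  →6  ↓2
  @1  [1,0]  acc 10  |  →2  ↓5
  @1  [1,1]  acc 0  |  →0  ↓0
  @2  [0,1]  acc 36  |  →8  ↓3
  @2  [1,0]  acc 17  |  →7  ↓1
  @2  [1,1]  acc 4  |  →2  ↓2
  @3  [0,1]  acc 36  |  →0  ↓0
  @3  [1,0]  acc 17  |  →0  ↓0
  @3  [1,1]  acc 25  |  →7  ↓3

register = 3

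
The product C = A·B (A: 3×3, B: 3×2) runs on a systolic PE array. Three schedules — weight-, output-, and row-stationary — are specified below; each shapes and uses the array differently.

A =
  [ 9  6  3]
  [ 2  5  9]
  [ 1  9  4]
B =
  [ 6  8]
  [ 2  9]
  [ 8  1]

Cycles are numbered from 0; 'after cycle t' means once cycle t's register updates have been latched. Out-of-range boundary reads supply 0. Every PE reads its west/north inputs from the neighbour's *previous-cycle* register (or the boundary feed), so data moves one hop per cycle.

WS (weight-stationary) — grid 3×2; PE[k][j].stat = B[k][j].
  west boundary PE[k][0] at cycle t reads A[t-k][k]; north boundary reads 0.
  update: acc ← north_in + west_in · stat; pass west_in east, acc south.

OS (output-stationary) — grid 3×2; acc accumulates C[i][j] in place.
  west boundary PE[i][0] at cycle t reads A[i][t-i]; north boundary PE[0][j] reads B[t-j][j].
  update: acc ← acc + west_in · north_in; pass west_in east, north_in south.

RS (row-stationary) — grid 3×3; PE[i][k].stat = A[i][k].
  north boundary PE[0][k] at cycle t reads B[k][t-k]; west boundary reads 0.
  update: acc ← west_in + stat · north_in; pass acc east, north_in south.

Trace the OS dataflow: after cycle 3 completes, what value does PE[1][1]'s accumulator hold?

OS 3×2: PE[1][1] cycle-by-cycle (with neighbour feeds):
  step 0 · PE0,1: acc=0; fwd→0 fwd↓0
  step 0 · PE1,0: acc=0; fwd→0 fwd↓0
  step 0 · PE1,1: acc=0; fwd→0 fwd↓0
  step 1 · PE0,1: acc=72; fwd→9 fwd↓8
  step 1 · PE1,0: acc=12; fwd→2 fwd↓6
  step 1 · PE1,1: acc=0; fwd→0 fwd↓0
  step 2 · PE0,1: acc=126; fwd→6 fwd↓9
  step 2 · PE1,0: acc=22; fwd→5 fwd↓2
  step 2 · PE1,1: acc=16; fwd→2 fwd↓8
  step 3 · PE0,1: acc=129; fwd→3 fwd↓1
  step 3 · PE1,0: acc=94; fwd→9 fwd↓8
  step 3 · PE1,1: acc=61; fwd→5 fwd↓9

PE[1][1].acc = 61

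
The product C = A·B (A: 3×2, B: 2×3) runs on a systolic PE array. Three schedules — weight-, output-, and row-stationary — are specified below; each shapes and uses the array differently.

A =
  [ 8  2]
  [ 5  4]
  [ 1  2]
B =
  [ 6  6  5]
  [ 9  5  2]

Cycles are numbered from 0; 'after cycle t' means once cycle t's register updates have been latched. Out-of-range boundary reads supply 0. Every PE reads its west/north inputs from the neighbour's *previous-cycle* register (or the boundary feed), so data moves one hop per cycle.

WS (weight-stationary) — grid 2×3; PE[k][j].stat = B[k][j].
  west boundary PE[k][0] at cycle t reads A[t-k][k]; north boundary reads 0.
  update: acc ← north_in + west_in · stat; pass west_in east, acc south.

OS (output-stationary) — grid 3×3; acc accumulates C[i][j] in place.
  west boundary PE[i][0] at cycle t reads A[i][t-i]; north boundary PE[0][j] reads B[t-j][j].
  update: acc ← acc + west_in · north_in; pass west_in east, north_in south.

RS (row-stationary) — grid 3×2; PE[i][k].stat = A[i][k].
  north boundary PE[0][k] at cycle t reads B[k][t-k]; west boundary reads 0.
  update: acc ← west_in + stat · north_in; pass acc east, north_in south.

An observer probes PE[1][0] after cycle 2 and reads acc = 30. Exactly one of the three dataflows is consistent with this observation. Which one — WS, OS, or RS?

WS (2×3 grid), PE[1][0]:
  c0 r1c0: 0 / 0 / 0
  c1 r1c0: 66 / 2 / 66
  c2 r1c0: 66 / 4 / 66
OS (3×3 grid), PE[1][0]:
  c0 r1c0: 0 / 0 / 0
  c1 r1c0: 30 / 5 / 6
  c2 r1c0: 66 / 4 / 9
RS (3×2 grid), PE[1][0]:
  c0 r1c0: 0 / 0 / 0
  c1 r1c0: 30 / 30 / 6
  c2 r1c0: 30 / 30 / 6

dataflow = RS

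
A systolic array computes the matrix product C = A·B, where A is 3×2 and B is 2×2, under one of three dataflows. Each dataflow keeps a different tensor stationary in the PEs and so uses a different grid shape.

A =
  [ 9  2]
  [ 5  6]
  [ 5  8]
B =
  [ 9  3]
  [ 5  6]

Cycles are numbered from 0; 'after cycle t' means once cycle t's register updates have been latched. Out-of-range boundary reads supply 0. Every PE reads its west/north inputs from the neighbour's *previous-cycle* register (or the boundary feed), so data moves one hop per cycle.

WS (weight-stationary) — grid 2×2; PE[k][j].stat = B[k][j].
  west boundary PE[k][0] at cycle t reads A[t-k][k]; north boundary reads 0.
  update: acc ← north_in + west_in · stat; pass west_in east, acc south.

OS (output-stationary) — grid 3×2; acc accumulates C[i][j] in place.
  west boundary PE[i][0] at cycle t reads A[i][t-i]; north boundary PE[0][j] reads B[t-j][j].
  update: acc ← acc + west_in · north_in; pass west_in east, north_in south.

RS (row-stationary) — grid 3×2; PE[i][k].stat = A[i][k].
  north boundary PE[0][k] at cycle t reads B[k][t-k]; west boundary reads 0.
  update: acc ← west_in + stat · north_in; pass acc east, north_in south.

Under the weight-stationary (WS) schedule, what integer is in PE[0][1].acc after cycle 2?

WS 2×2: PE[0][1] cycle-by-cycle (with neighbour feeds):
  cycle 0: PE[0][0] → acc 81, east 9, south 81
  cycle 0: PE[0][1] → acc 0, east 0, south 0
  cycle 1: PE[0][0] → acc 45, east 5, south 45
  cycle 1: PE[0][1] → acc 27, east 9, south 27
  cycle 2: PE[0][0] → acc 45, east 5, south 45
  cycle 2: PE[0][1] → acc 15, east 5, south 15

PE[0][1].acc = 15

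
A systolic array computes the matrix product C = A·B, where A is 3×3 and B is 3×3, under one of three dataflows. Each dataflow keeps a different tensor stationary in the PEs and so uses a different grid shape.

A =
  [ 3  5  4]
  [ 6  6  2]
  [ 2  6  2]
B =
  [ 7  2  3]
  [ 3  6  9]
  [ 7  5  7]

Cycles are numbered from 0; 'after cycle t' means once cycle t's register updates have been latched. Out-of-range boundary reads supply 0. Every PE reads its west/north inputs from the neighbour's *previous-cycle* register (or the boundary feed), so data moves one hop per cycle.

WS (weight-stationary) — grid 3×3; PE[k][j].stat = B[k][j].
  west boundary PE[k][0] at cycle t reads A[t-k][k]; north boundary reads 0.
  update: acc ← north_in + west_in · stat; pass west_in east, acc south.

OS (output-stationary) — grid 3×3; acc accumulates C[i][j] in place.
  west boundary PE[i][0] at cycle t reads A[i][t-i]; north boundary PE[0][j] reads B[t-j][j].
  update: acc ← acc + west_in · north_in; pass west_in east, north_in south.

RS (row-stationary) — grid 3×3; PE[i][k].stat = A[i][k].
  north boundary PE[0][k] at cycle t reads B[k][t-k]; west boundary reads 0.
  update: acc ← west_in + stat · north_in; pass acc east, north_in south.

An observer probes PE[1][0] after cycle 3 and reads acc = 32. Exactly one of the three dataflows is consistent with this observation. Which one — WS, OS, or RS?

Under WS (3×3), PE[1][0]:
  t=0 PE[1][0]: acc=0 h=0 v=0
  t=1 PE[1][0]: acc=36 h=5 v=36
  t=2 PE[1][0]: acc=60 h=6 v=60
  t=3 PE[1][0]: acc=32 h=6 v=32
Under OS (3×3), PE[1][0]:
  t=0 PE[1][0]: acc=0 h=0 v=0
  t=1 PE[1][0]: acc=42 h=6 v=7
  t=2 PE[1][0]: acc=60 h=6 v=3
  t=3 PE[1][0]: acc=74 h=2 v=7
Under RS (3×3), PE[1][0]:
  t=0 PE[1][0]: acc=0 h=0 v=0
  t=1 PE[1][0]: acc=42 h=42 v=7
  t=2 PE[1][0]: acc=12 h=12 v=2
  t=3 PE[1][0]: acc=18 h=18 v=3

dataflow = WS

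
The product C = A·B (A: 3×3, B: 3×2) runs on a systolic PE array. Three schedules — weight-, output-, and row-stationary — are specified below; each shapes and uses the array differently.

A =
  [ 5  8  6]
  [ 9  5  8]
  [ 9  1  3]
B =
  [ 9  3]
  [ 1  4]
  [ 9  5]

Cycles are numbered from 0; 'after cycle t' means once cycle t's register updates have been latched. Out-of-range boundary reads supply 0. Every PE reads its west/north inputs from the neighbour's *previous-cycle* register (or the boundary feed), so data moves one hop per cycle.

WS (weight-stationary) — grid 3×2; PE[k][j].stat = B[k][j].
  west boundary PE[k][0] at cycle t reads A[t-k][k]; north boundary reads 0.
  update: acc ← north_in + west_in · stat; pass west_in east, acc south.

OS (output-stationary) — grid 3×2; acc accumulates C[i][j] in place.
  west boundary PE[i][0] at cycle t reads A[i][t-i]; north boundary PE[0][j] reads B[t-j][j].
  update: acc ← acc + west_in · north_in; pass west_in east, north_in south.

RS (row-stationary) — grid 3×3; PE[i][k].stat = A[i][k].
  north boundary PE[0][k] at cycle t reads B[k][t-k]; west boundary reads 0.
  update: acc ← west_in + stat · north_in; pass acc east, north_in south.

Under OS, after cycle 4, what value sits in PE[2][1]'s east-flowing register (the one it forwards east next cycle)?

OS (3×2). Following PE[2][1] plus its west/north inputs:
  cycle 0: PE[1][1] → acc 0, east 0, south 0
  cycle 0: PE[2][0] → acc 0, east 0, south 0
  cycle 0: PE[2][1] → acc 0, east 0, south 0
  cycle 1: PE[1][1] → acc 0, east 0, south 0
  cycle 1: PE[2][0] → acc 0, east 0, south 0
  cycle 1: PE[2][1] → acc 0, east 0, south 0
  cycle 2: PE[1][1] → acc 27, east 9, south 3
  cycle 2: PE[2][0] → acc 81, east 9, south 9
  cycle 2: PE[2][1] → acc 0, east 0, south 0
  cycle 3: PE[1][1] → acc 47, east 5, south 4
  cycle 3: PE[2][0] → acc 82, east 1, south 1
  cycle 3: PE[2][1] → acc 27, east 9, south 3
  cycle 4: PE[1][1] → acc 87, east 8, south 5
  cycle 4: PE[2][0] → acc 109, east 3, south 9
  cycle 4: PE[2][1] → acc 31, east 1, south 4

register = 1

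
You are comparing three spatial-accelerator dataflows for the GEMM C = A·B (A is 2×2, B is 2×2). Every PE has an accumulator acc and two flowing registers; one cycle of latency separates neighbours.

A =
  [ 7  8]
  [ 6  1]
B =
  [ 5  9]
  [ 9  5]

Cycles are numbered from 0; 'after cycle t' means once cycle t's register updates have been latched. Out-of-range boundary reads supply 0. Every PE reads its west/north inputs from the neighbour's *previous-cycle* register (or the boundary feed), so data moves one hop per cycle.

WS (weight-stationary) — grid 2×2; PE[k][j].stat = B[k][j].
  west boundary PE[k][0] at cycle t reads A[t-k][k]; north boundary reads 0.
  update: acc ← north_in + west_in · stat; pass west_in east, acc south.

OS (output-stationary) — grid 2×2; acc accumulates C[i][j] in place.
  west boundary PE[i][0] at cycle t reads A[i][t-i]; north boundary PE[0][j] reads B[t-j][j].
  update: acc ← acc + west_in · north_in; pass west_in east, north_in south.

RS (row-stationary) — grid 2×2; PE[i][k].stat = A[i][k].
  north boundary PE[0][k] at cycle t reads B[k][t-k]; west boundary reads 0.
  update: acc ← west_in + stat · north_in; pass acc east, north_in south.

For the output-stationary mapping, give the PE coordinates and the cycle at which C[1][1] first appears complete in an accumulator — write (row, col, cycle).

OS: C[1][1] accumulates in PE[1][1]:
  0: (1,1).acc=0  regs=<0,0>
  1: (1,1).acc=0  regs=<0,0>
  2: (1,1).acc=54  regs=<6,9>
  3: (1,1).acc=59  regs=<1,5>

(row, col, cycle) = (1, 1, 3)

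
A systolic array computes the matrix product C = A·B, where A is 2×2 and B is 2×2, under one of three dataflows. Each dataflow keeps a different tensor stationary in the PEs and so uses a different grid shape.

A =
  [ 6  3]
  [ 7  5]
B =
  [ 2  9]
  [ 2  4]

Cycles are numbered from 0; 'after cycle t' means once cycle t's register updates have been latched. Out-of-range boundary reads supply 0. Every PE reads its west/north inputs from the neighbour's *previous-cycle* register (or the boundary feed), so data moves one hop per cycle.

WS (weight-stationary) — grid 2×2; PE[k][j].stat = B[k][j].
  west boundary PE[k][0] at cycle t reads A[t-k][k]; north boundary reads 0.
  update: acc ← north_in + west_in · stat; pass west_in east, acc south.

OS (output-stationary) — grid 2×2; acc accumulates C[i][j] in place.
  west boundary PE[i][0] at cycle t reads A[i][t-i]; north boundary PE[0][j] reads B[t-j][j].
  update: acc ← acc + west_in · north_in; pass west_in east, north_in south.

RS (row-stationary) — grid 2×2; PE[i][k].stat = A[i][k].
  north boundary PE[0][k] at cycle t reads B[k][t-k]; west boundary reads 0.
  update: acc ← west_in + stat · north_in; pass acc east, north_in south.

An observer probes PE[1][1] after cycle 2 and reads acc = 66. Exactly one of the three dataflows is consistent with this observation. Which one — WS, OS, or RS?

— WS: 2×2; PE[1][1] trace:
  t=0 PE[1][1]: acc=0 h=0 v=0
  t=1 PE[1][1]: acc=0 h=0 v=0
  t=2 PE[1][1]: acc=66 h=3 v=66
— OS: 2×2; PE[1][1] trace:
  t=0 PE[1][1]: acc=0 h=0 v=0
  t=1 PE[1][1]: acc=0 h=0 v=0
  t=2 PE[1][1]: acc=63 h=7 v=9
— RS: 2×2; PE[1][1] trace:
  t=0 PE[1][1]: acc=0 h=0 v=0
  t=1 PE[1][1]: acc=0 h=0 v=0
  t=2 PE[1][1]: acc=24 h=24 v=2

dataflow = WS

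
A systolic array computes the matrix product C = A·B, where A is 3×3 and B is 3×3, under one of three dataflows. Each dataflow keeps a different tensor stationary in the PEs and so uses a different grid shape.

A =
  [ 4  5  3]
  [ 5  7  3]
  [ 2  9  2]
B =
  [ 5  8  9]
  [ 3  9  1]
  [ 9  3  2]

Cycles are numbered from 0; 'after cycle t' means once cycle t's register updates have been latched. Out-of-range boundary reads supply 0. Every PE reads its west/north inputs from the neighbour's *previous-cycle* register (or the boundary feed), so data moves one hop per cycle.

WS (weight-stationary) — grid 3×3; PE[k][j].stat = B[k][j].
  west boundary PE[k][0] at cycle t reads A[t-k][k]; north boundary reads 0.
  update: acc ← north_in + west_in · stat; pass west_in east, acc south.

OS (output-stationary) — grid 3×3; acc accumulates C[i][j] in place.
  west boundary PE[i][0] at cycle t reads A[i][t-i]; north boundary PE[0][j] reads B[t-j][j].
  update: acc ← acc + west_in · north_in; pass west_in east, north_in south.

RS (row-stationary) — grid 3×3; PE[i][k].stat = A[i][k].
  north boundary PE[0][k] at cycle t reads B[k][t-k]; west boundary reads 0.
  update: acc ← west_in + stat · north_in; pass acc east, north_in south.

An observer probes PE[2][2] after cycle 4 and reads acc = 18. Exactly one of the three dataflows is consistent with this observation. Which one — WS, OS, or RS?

dataflow = OS

Under WS (3×3), PE[2][2]:
  after 0 — PE[2][2] acc=0, pass-E 0, pass-S 0
  after 1 — PE[2][2] acc=0, pass-E 0, pass-S 0
  after 2 — PE[2][2] acc=0, pass-E 0, pass-S 0
  after 3 — PE[2][2] acc=0, pass-E 0, pass-S 0
  after 4 — PE[2][2] acc=47, pass-E 3, pass-S 47
Under OS (3×3), PE[2][2]:
  after 0 — PE[2][2] acc=0, pass-E 0, pass-S 0
  after 1 — PE[2][2] acc=0, pass-E 0, pass-S 0
  after 2 — PE[2][2] acc=0, pass-E 0, pass-S 0
  after 3 — PE[2][2] acc=0, pass-E 0, pass-S 0
  after 4 — PE[2][2] acc=18, pass-E 2, pass-S 9
Under RS (3×3), PE[2][2]:
  after 0 — PE[2][2] acc=0, pass-E 0, pass-S 0
  after 1 — PE[2][2] acc=0, pass-E 0, pass-S 0
  after 2 — PE[2][2] acc=0, pass-E 0, pass-S 0
  after 3 — PE[2][2] acc=0, pass-E 0, pass-S 0
  after 4 — PE[2][2] acc=55, pass-E 55, pass-S 9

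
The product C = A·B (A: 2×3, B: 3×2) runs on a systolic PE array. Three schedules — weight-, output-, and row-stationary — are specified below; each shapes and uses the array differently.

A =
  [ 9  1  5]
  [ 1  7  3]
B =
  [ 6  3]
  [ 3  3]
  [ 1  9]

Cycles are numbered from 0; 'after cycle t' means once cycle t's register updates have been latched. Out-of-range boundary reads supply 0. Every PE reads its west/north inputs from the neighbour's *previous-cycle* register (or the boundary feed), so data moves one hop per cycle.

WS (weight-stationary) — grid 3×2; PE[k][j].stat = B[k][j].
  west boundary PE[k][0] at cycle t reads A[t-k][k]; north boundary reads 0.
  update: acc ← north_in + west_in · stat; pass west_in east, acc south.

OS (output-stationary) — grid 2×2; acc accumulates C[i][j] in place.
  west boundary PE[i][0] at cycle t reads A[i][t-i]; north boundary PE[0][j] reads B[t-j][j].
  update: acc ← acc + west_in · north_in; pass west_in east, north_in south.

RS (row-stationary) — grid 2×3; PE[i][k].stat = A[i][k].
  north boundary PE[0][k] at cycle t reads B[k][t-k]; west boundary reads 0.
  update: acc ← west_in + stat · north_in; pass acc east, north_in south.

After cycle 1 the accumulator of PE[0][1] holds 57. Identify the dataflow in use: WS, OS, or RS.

dataflow = RS

WS (3×2 grid), PE[0][1]:
  0: (0,1).acc=0  regs=<0,0>
  1: (0,1).acc=27  regs=<9,27>
OS (2×2 grid), PE[0][1]:
  0: (0,1).acc=0  regs=<0,0>
  1: (0,1).acc=27  regs=<9,3>
RS (2×3 grid), PE[0][1]:
  0: (0,1).acc=0  regs=<0,0>
  1: (0,1).acc=57  regs=<57,3>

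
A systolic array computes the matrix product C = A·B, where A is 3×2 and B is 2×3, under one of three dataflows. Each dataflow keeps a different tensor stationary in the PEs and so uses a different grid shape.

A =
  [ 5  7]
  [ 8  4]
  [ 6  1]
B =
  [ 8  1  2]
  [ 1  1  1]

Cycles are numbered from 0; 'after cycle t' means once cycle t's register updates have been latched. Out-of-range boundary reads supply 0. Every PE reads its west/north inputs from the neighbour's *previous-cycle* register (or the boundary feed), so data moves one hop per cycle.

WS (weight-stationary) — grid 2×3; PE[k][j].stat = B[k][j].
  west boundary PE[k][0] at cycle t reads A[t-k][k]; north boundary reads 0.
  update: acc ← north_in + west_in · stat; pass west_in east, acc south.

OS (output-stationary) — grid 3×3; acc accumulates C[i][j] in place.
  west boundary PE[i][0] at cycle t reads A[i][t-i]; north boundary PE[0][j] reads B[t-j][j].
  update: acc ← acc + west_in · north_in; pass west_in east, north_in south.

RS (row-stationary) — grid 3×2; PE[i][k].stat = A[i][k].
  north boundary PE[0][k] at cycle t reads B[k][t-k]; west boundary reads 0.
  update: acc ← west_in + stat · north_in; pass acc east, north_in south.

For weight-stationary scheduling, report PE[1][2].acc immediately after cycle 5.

PE[1][2].acc = 13

WS (2×3). Following PE[1][2] plus its west/north inputs:
  @0  [0,2]  acc 0  |  →0  ↓0
  @0  [1,1]  acc 0  |  →0  ↓0
  @0  [1,2]  acc 0  |  →0  ↓0
  @1  [0,2]  acc 0  |  →0  ↓0
  @1  [1,1]  acc 0  |  →0  ↓0
  @1  [1,2]  acc 0  |  →0  ↓0
  @2  [0,2]  acc 10  |  →5  ↓10
  @2  [1,1]  acc 12  |  →7  ↓12
  @2  [1,2]  acc 0  |  →0  ↓0
  @3  [0,2]  acc 16  |  →8  ↓16
  @3  [1,1]  acc 12  |  →4  ↓12
  @3  [1,2]  acc 17  |  →7  ↓17
  @4  [0,2]  acc 12  |  →6  ↓12
  @4  [1,1]  acc 7  |  →1  ↓7
  @4  [1,2]  acc 20  |  →4  ↓20
  @5  [0,2]  acc 0  |  →0  ↓0
  @5  [1,1]  acc 0  |  →0  ↓0
  @5  [1,2]  acc 13  |  →1  ↓13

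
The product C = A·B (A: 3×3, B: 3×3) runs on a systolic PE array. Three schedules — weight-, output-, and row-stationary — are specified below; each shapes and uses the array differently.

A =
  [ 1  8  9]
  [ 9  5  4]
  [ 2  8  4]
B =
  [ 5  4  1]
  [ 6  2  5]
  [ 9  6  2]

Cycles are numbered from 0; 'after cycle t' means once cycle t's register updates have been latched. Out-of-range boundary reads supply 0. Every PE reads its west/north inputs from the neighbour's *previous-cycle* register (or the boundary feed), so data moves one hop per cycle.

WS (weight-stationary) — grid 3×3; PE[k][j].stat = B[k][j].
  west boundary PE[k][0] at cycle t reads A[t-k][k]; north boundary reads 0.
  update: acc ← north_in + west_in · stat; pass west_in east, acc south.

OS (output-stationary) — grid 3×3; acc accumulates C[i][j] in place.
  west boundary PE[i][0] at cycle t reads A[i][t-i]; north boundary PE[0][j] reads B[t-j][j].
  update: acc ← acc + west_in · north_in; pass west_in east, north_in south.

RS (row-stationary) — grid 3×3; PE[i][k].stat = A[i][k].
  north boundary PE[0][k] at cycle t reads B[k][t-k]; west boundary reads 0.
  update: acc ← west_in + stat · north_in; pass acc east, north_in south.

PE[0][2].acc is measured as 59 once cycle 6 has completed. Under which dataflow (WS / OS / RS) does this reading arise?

WS [3×3] PE[0][2] across cycles:
  0: (0,2).acc=0  regs=<0,0>
  1: (0,2).acc=0  regs=<0,0>
  2: (0,2).acc=1  regs=<1,1>
  3: (0,2).acc=9  regs=<9,9>
  4: (0,2).acc=2  regs=<2,2>
  5: (0,2).acc=0  regs=<0,0>
  6: (0,2).acc=0  regs=<0,0>
OS [3×3] PE[0][2] across cycles:
  0: (0,2).acc=0  regs=<0,0>
  1: (0,2).acc=0  regs=<0,0>
  2: (0,2).acc=1  regs=<1,1>
  3: (0,2).acc=41  regs=<8,5>
  4: (0,2).acc=59  regs=<9,2>
  5: (0,2).acc=59  regs=<0,0>
  6: (0,2).acc=59  regs=<0,0>
RS [3×3] PE[0][2] across cycles:
  0: (0,2).acc=0  regs=<0,0>
  1: (0,2).acc=0  regs=<0,0>
  2: (0,2).acc=134  regs=<134,9>
  3: (0,2).acc=74  regs=<74,6>
  4: (0,2).acc=59  regs=<59,2>
  5: (0,2).acc=0  regs=<0,0>
  6: (0,2).acc=0  regs=<0,0>

dataflow = OS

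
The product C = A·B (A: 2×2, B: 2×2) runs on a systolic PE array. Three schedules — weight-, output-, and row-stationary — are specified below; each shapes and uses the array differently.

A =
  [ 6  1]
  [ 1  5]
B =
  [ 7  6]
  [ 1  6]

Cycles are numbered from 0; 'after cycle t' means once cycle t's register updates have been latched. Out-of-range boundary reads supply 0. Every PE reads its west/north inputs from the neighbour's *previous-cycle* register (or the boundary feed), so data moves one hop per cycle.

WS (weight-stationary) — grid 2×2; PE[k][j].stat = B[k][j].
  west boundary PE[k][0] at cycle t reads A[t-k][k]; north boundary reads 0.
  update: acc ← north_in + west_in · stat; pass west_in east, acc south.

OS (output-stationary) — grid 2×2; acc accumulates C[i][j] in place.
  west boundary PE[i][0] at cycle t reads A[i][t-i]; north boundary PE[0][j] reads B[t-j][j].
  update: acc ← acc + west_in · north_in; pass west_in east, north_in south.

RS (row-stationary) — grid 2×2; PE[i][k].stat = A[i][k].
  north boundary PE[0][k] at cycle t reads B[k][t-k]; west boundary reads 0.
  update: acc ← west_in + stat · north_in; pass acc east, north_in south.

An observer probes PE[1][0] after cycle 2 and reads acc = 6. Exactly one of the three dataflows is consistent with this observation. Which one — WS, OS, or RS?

dataflow = RS

Under WS (2×2), PE[1][0]:
  c0 r1c0: 0 / 0 / 0
  c1 r1c0: 43 / 1 / 43
  c2 r1c0: 12 / 5 / 12
Under OS (2×2), PE[1][0]:
  c0 r1c0: 0 / 0 / 0
  c1 r1c0: 7 / 1 / 7
  c2 r1c0: 12 / 5 / 1
Under RS (2×2), PE[1][0]:
  c0 r1c0: 0 / 0 / 0
  c1 r1c0: 7 / 7 / 7
  c2 r1c0: 6 / 6 / 6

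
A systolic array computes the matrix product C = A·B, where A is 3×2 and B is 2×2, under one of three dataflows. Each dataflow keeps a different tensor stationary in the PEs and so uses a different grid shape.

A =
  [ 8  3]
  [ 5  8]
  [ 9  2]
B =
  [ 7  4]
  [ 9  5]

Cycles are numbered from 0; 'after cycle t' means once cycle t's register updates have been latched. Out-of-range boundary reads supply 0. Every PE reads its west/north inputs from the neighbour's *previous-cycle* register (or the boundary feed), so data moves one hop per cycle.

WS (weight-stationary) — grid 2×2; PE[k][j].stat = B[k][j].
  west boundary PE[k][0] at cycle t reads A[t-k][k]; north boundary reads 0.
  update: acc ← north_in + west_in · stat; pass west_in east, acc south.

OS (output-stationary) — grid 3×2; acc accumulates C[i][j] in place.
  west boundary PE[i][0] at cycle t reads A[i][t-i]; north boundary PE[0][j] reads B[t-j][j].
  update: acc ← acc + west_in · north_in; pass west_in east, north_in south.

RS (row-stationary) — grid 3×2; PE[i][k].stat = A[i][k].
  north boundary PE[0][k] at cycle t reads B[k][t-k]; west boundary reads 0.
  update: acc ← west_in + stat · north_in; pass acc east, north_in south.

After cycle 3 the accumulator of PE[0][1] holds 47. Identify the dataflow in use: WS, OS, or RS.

Under WS (2×2), PE[0][1]:
  after 0 — PE[0][1] acc=0, pass-E 0, pass-S 0
  after 1 — PE[0][1] acc=32, pass-E 8, pass-S 32
  after 2 — PE[0][1] acc=20, pass-E 5, pass-S 20
  after 3 — PE[0][1] acc=36, pass-E 9, pass-S 36
Under OS (3×2), PE[0][1]:
  after 0 — PE[0][1] acc=0, pass-E 0, pass-S 0
  after 1 — PE[0][1] acc=32, pass-E 8, pass-S 4
  after 2 — PE[0][1] acc=47, pass-E 3, pass-S 5
  after 3 — PE[0][1] acc=47, pass-E 0, pass-S 0
Under RS (3×2), PE[0][1]:
  after 0 — PE[0][1] acc=0, pass-E 0, pass-S 0
  after 1 — PE[0][1] acc=83, pass-E 83, pass-S 9
  after 2 — PE[0][1] acc=47, pass-E 47, pass-S 5
  after 3 — PE[0][1] acc=0, pass-E 0, pass-S 0

dataflow = OS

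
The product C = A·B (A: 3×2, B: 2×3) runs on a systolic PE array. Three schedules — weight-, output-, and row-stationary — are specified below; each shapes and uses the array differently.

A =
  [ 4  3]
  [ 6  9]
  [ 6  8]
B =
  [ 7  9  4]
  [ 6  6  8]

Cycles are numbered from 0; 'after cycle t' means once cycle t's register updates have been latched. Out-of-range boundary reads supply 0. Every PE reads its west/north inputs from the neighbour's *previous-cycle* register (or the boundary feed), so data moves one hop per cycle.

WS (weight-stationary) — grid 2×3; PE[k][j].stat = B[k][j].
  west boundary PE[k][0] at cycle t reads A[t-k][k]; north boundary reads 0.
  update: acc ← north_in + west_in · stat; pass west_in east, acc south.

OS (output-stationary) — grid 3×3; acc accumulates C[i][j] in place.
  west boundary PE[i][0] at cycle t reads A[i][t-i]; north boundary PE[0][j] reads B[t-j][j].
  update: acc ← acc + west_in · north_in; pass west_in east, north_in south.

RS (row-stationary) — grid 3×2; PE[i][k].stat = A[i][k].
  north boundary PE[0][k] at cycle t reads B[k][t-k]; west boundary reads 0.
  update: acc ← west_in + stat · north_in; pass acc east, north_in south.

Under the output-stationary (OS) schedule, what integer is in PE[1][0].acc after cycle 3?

OS 3×3: PE[1][0] cycle-by-cycle (with neighbour feeds):
  after 0 — PE[0][0] acc=28, pass-E 4, pass-S 7
  after 0 — PE[1][0] acc=0, pass-E 0, pass-S 0
  after 1 — PE[0][0] acc=46, pass-E 3, pass-S 6
  after 1 — PE[1][0] acc=42, pass-E 6, pass-S 7
  after 2 — PE[0][0] acc=46, pass-E 0, pass-S 0
  after 2 — PE[1][0] acc=96, pass-E 9, pass-S 6
  after 3 — PE[0][0] acc=46, pass-E 0, pass-S 0
  after 3 — PE[1][0] acc=96, pass-E 0, pass-S 0

PE[1][0].acc = 96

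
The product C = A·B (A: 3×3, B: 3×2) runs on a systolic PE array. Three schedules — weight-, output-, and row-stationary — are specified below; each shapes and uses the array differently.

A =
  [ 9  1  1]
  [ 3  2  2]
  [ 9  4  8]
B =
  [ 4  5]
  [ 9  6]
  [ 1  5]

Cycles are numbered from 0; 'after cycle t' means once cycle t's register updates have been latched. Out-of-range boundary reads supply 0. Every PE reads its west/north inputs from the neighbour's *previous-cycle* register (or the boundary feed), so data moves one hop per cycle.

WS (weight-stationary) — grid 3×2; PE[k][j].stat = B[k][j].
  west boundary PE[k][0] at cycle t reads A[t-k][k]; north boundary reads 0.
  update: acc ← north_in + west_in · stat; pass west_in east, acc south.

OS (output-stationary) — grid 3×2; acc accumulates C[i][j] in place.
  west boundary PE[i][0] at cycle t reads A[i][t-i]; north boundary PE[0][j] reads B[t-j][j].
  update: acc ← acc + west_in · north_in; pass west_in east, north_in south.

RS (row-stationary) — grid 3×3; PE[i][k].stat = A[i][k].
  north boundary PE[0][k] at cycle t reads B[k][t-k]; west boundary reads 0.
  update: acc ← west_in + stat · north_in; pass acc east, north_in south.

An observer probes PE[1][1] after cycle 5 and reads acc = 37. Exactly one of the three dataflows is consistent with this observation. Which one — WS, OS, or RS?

dataflow = OS

Under WS (3×2), PE[1][1]:
  [0] (1,1) acc=0 (h:0 v:0)
  [1] (1,1) acc=0 (h:0 v:0)
  [2] (1,1) acc=51 (h:1 v:51)
  [3] (1,1) acc=27 (h:2 v:27)
  [4] (1,1) acc=69 (h:4 v:69)
  [5] (1,1) acc=0 (h:0 v:0)
Under OS (3×2), PE[1][1]:
  [0] (1,1) acc=0 (h:0 v:0)
  [1] (1,1) acc=0 (h:0 v:0)
  [2] (1,1) acc=15 (h:3 v:5)
  [3] (1,1) acc=27 (h:2 v:6)
  [4] (1,1) acc=37 (h:2 v:5)
  [5] (1,1) acc=37 (h:0 v:0)
Under RS (3×3), PE[1][1]:
  [0] (1,1) acc=0 (h:0 v:0)
  [1] (1,1) acc=0 (h:0 v:0)
  [2] (1,1) acc=30 (h:30 v:9)
  [3] (1,1) acc=27 (h:27 v:6)
  [4] (1,1) acc=0 (h:0 v:0)
  [5] (1,1) acc=0 (h:0 v:0)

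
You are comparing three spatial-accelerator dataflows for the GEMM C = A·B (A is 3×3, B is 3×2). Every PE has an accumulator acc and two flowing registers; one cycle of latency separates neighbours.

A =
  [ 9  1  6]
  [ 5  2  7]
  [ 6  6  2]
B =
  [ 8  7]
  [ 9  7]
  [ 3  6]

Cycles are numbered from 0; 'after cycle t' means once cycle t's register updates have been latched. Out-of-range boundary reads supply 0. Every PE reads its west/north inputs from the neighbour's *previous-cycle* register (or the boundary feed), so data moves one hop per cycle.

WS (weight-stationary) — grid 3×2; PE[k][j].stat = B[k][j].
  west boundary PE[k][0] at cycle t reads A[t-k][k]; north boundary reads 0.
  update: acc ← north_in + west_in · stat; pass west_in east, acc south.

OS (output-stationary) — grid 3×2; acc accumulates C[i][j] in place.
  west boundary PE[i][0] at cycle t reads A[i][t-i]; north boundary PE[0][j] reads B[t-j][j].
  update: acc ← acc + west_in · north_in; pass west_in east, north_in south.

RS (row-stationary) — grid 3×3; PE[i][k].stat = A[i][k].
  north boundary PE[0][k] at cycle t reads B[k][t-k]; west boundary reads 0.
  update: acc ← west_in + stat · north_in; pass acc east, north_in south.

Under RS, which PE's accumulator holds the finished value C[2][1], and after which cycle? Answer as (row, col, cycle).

(row, col, cycle) = (2, 2, 5)

Under RS, C[2][1] lands at PE[2][2]:
  step 0 · PE2,2: acc=0; fwd→0 fwd↓0
  step 1 · PE2,2: acc=0; fwd→0 fwd↓0
  step 2 · PE2,2: acc=0; fwd→0 fwd↓0
  step 3 · PE2,2: acc=0; fwd→0 fwd↓0
  step 4 · PE2,2: acc=108; fwd→108 fwd↓3
  step 5 · PE2,2: acc=96; fwd→96 fwd↓6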